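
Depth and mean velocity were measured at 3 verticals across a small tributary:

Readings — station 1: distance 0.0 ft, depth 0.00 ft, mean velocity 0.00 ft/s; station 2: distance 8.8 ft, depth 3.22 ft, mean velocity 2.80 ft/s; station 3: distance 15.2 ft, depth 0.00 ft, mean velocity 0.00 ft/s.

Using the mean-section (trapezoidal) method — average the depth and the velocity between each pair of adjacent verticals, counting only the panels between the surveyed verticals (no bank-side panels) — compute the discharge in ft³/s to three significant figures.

Panel 1-2: Δb = 8.8 ft, d̄ = (0.00+3.22)/2 = 1.61, v̄ = (0.00+2.80)/2 = 1.4 → q = 8.8×1.61×1.4 = 19.84 ft³/s
Panel 2-3: Δb = 6.4 ft, d̄ = (3.22+0.00)/2 = 1.61, v̄ = (2.80+0.00)/2 = 1.4 → q = 6.4×1.61×1.4 = 14.43 ft³/s
Q = Σ q = 34.26 ft³/s

34.3 ft³/s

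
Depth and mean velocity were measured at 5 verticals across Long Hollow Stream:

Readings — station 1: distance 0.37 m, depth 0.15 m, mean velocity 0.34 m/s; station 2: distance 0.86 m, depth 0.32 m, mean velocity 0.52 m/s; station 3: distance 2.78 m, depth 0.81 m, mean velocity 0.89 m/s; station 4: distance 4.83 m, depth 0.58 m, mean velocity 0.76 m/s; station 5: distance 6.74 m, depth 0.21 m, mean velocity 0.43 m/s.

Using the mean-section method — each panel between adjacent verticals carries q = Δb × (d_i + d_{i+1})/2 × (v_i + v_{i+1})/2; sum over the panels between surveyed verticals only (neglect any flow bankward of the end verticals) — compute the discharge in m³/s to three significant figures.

2.44 m³/s

Panel 1-2: Δb = 0.49 m, d̄ = (0.15+0.32)/2 = 0.235, v̄ = (0.34+0.52)/2 = 0.43 → q = 0.49×0.235×0.43 = 0.04951 m³/s
Panel 2-3: Δb = 1.92 m, d̄ = (0.32+0.81)/2 = 0.565, v̄ = (0.52+0.89)/2 = 0.705 → q = 1.92×0.565×0.705 = 0.7648 m³/s
Panel 3-4: Δb = 2.05 m, d̄ = (0.81+0.58)/2 = 0.695, v̄ = (0.89+0.76)/2 = 0.825 → q = 2.05×0.695×0.825 = 1.175 m³/s
Panel 4-5: Δb = 1.91 m, d̄ = (0.58+0.21)/2 = 0.395, v̄ = (0.76+0.43)/2 = 0.595 → q = 1.91×0.395×0.595 = 0.4489 m³/s
Q = Σ q = 2.439 m³/s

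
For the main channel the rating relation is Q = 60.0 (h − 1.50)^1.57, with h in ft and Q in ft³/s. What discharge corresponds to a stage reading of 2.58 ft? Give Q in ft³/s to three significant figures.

Q = 60.0 × (2.58 − 1.50)^1.57 = 60.0 × 1.08^1.57 = 67.71 ft³/s

67.7 ft³/s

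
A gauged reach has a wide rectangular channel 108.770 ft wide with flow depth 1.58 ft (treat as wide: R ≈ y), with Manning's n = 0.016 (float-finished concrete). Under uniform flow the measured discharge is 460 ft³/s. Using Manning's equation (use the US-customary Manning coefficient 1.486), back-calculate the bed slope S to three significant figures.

A = b·y = 108.770 × 1.58 = 171.9 ft²
Wide channel: R ≈ y = 1.58 ft
S = (Q·n / (1.486·A·R^(2/3)))² = (460×0.016 / (1.486×171.9×1.357))² = 0.0004513

0.000451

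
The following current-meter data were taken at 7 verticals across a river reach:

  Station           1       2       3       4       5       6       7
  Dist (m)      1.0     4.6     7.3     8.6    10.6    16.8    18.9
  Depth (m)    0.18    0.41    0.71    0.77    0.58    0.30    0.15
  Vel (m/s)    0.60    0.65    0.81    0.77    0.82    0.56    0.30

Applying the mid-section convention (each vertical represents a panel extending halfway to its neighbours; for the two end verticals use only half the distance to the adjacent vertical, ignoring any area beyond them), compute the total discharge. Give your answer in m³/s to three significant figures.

5.86 m³/s

w_1 = (4.6 − 1.0)/2 = 1.8 m; q_1 = 0.60 × 0.18 × 1.8 = 0.1944 m³/s
w_2 = (7.3 − 1.0)/2 = 3.15 m; q_2 = 0.65 × 0.41 × 3.15 = 0.8395 m³/s
w_3 = (8.6 − 4.6)/2 = 2 m; q_3 = 0.81 × 0.71 × 2 = 1.150 m³/s
w_4 = (10.6 − 7.3)/2 = 1.65 m; q_4 = 0.77 × 0.77 × 1.65 = 0.9783 m³/s
w_5 = (16.8 − 8.6)/2 = 4.1 m; q_5 = 0.82 × 0.58 × 4.1 = 1.950 m³/s
w_6 = (18.9 − 10.6)/2 = 4.15 m; q_6 = 0.56 × 0.30 × 4.15 = 0.6972 m³/s
w_7 = (18.9 − 16.8)/2 = 1.05 m; q_7 = 0.30 × 0.15 × 1.05 = 0.04725 m³/s
Q = Σ qᵢ = 5.857 m³/s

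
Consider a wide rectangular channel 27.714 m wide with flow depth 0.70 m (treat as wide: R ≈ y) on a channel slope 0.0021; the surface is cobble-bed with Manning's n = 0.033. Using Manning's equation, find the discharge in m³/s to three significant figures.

21.2 m³/s

A = b·y = 27.714 × 0.70 = 19.40 m²
Wide channel: R ≈ y = 0.70 m
Q = (1/n)·A·R^(2/3)·S^(1/2) = (1/0.033) × 19.40 × 0.7000^(2/3) × 0.0021^(1/2) = 21.24 m³/s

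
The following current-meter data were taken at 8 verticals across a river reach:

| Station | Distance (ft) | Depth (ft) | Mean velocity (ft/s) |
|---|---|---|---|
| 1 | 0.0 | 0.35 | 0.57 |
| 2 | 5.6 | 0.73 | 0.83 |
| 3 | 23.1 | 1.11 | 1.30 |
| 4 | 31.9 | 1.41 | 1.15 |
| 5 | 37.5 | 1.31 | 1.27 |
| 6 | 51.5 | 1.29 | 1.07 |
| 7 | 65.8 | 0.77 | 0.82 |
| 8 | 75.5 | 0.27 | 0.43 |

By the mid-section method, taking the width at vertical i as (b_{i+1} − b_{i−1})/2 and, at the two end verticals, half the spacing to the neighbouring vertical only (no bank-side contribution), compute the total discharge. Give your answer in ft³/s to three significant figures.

82.2 ft³/s

w_1 = (5.6 − 0.0)/2 = 2.8 ft; q_1 = 0.57 × 0.35 × 2.8 = 0.5586 ft³/s
w_2 = (23.1 − 0.0)/2 = 11.55 ft; q_2 = 0.83 × 0.73 × 11.55 = 6.998 ft³/s
w_3 = (31.9 − 5.6)/2 = 13.15 ft; q_3 = 1.30 × 1.11 × 13.15 = 18.98 ft³/s
w_4 = (37.5 − 23.1)/2 = 7.2 ft; q_4 = 1.15 × 1.41 × 7.2 = 11.67 ft³/s
w_5 = (51.5 − 31.9)/2 = 9.8 ft; q_5 = 1.27 × 1.31 × 9.8 = 16.30 ft³/s
w_6 = (65.8 − 37.5)/2 = 14.15 ft; q_6 = 1.07 × 1.29 × 14.15 = 19.53 ft³/s
w_7 = (75.5 − 51.5)/2 = 12 ft; q_7 = 0.82 × 0.77 × 12 = 7.577 ft³/s
w_8 = (75.5 − 65.8)/2 = 4.85 ft; q_8 = 0.43 × 0.27 × 4.85 = 0.5631 ft³/s
Q = Σ qᵢ = 82.18 ft³/s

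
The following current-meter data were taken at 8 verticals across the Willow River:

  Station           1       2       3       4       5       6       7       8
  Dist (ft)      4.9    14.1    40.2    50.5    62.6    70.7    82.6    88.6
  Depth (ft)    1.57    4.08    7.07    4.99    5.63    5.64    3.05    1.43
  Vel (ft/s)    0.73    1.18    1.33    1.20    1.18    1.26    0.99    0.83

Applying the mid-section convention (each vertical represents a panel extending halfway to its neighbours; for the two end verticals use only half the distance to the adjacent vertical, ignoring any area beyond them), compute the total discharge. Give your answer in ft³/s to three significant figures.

497 ft³/s

w_1 = (14.1 − 4.9)/2 = 4.6 ft; q_1 = 0.73 × 1.57 × 4.6 = 5.272 ft³/s
w_2 = (40.2 − 4.9)/2 = 17.65 ft; q_2 = 1.18 × 4.08 × 17.65 = 84.97 ft³/s
w_3 = (50.5 − 14.1)/2 = 18.2 ft; q_3 = 1.33 × 7.07 × 18.2 = 171.1 ft³/s
w_4 = (62.6 − 40.2)/2 = 11.2 ft; q_4 = 1.20 × 4.99 × 11.2 = 67.07 ft³/s
w_5 = (70.7 − 50.5)/2 = 10.1 ft; q_5 = 1.18 × 5.63 × 10.1 = 67.10 ft³/s
w_6 = (82.6 − 62.6)/2 = 10 ft; q_6 = 1.26 × 5.64 × 10 = 71.06 ft³/s
w_7 = (88.6 − 70.7)/2 = 8.95 ft; q_7 = 0.99 × 3.05 × 8.95 = 27.02 ft³/s
w_8 = (88.6 − 82.6)/2 = 3 ft; q_8 = 0.83 × 1.43 × 3 = 3.561 ft³/s
Q = Σ qᵢ = 497.2 ft³/s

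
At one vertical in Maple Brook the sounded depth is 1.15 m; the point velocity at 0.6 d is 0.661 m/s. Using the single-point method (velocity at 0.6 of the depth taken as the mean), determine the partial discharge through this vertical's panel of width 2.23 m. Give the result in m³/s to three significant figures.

1.70 m³/s

v̄ = v₀.₆ = 0.661 m/s
q = v̄ × d × w = 0.6610 × 1.15 × 2.23 = 1.695 m³/s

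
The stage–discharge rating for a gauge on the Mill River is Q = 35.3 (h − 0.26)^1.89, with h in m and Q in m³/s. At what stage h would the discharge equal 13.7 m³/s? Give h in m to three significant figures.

0.866 m

h − h₀ = (Q/C)^(1/b) = (13.7/35.3)^(1/1.89) = 0.6061 m
h = 0.26 + 0.6061 = 0.8661 m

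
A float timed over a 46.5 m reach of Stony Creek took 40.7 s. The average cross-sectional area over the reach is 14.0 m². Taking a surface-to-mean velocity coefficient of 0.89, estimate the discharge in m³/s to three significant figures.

14.2 m³/s

v_surface = L / t̄ = 46.5 / 40.7 = 1.143 m/s
v_mean = 0.89 × 1.143 = 1.017 m/s
Q = A × v_mean = 14.0 × 1.017 = 14.24 m³/s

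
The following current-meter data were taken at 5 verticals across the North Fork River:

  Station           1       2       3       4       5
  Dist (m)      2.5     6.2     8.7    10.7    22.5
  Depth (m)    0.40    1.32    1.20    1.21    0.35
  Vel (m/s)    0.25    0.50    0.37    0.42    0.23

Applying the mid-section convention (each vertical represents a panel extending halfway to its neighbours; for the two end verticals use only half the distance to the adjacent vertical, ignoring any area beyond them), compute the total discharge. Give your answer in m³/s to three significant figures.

w_1 = (6.2 − 2.5)/2 = 1.85 m; q_1 = 0.25 × 0.40 × 1.85 = 0.1850 m³/s
w_2 = (8.7 − 2.5)/2 = 3.1 m; q_2 = 0.50 × 1.32 × 3.1 = 2.046 m³/s
w_3 = (10.7 − 6.2)/2 = 2.25 m; q_3 = 0.37 × 1.20 × 2.25 = 0.9990 m³/s
w_4 = (22.5 − 8.7)/2 = 6.9 m; q_4 = 0.42 × 1.21 × 6.9 = 3.507 m³/s
w_5 = (22.5 − 10.7)/2 = 5.9 m; q_5 = 0.23 × 0.35 × 5.9 = 0.4750 m³/s
Q = Σ qᵢ = 7.212 m³/s

7.21 m³/s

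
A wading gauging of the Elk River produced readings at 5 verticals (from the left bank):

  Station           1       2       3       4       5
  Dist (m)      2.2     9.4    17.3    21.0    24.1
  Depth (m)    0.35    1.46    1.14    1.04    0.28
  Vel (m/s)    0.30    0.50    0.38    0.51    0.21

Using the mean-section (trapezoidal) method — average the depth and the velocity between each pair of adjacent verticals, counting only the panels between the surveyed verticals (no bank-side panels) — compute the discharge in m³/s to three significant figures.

Panel 1-2: Δb = 7.2 m, d̄ = (0.35+1.46)/2 = 0.905, v̄ = (0.30+0.50)/2 = 0.4 → q = 7.2×0.905×0.4 = 2.606 m³/s
Panel 2-3: Δb = 7.9 m, d̄ = (1.46+1.14)/2 = 1.3, v̄ = (0.50+0.38)/2 = 0.44 → q = 7.9×1.3×0.44 = 4.519 m³/s
Panel 3-4: Δb = 3.7 m, d̄ = (1.14+1.04)/2 = 1.09, v̄ = (0.38+0.51)/2 = 0.445 → q = 3.7×1.09×0.445 = 1.795 m³/s
Panel 4-5: Δb = 3.1 m, d̄ = (1.04+0.28)/2 = 0.66, v̄ = (0.51+0.21)/2 = 0.36 → q = 3.1×0.66×0.36 = 0.7366 m³/s
Q = Σ q = 9.656 m³/s

9.66 m³/s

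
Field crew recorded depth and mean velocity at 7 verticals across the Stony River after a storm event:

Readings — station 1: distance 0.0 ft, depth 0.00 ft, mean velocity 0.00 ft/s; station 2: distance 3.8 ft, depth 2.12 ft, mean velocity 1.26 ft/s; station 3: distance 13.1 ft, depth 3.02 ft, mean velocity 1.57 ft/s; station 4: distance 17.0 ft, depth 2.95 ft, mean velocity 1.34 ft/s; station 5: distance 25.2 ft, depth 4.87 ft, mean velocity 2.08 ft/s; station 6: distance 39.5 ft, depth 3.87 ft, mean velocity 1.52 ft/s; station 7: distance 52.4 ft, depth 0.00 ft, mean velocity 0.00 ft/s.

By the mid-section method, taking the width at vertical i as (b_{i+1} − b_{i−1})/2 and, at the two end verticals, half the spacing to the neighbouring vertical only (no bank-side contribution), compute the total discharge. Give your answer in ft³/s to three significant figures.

267 ft³/s

w_2 = (13.1 − 0.0)/2 = 6.55 ft; q_2 = 1.26 × 2.12 × 6.55 = 17.50 ft³/s
w_3 = (17.0 − 3.8)/2 = 6.6 ft; q_3 = 1.57 × 3.02 × 6.6 = 31.29 ft³/s
w_4 = (25.2 − 13.1)/2 = 6.05 ft; q_4 = 1.34 × 2.95 × 6.05 = 23.92 ft³/s
w_5 = (39.5 − 17.0)/2 = 11.25 ft; q_5 = 2.08 × 4.87 × 11.25 = 114.0 ft³/s
w_6 = (52.4 − 25.2)/2 = 13.6 ft; q_6 = 1.52 × 3.87 × 13.6 = 80.00 ft³/s
Stations 1, 7 contribute zero (depth or velocity is 0).
Q = Σ qᵢ = 266.7 ft³/s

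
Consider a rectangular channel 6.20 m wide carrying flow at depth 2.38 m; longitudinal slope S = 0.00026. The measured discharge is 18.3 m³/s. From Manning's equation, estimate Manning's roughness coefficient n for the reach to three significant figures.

A = b·y = 6.20 × 2.38 = 14.76 m²
P = b + 2y = 6.20 + 2×2.38 = 10.96 m
R = A/P = 14.76/10.96 = 1.346 m
n = (1/Q)·A·R^(2/3)·S^(1/2) = (1/18.3) × 14.76 × 1.219 × 0.01612 = 0.01585

0.0159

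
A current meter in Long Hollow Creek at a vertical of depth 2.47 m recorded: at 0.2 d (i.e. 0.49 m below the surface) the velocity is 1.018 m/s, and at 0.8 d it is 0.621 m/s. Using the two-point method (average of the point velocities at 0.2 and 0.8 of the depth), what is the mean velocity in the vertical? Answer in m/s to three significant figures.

0.820 m/s

v̄ = (1.018 + 0.621) / 2 = 0.8195 m/s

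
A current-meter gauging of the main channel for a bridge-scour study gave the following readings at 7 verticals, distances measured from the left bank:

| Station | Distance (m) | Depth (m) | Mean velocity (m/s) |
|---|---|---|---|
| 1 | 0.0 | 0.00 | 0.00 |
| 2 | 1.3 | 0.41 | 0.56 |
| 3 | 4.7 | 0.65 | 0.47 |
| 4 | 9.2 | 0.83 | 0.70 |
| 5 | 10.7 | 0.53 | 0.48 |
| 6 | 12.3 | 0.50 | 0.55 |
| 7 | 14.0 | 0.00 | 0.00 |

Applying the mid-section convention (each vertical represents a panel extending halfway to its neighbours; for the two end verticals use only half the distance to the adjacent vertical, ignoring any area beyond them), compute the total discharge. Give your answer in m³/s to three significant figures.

4.34 m³/s

w_2 = (4.7 − 0.0)/2 = 2.35 m; q_2 = 0.56 × 0.41 × 2.35 = 0.5396 m³/s
w_3 = (9.2 − 1.3)/2 = 3.95 m; q_3 = 0.47 × 0.65 × 3.95 = 1.207 m³/s
w_4 = (10.7 − 4.7)/2 = 3 m; q_4 = 0.70 × 0.83 × 3 = 1.743 m³/s
w_5 = (12.3 − 9.2)/2 = 1.55 m; q_5 = 0.48 × 0.53 × 1.55 = 0.3943 m³/s
w_6 = (14.0 − 10.7)/2 = 1.65 m; q_6 = 0.55 × 0.50 × 1.65 = 0.4538 m³/s
Stations 1, 7 contribute zero (depth or velocity is 0).
Q = Σ qᵢ = 4.337 m³/s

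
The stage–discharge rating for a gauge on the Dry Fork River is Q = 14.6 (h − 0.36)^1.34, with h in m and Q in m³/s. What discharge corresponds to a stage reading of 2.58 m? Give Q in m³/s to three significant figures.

42.5 m³/s

Q = 14.6 × (2.58 − 0.36)^1.34 = 14.6 × 2.22^1.34 = 42.51 m³/s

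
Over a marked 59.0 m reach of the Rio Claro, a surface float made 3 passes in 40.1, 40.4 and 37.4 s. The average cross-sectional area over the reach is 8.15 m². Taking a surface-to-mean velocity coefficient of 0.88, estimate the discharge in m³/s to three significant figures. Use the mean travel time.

t̄ = (40.1 + 40.4 + 37.4) / 3 = 39.3 s
v_surface = L / t̄ = 59.0 / 39.3 = 1.501 m/s
v_mean = 0.88 × 1.501 = 1.321 m/s
Q = A × v_mean = 8.15 × 1.321 = 10.77 m³/s

10.8 m³/s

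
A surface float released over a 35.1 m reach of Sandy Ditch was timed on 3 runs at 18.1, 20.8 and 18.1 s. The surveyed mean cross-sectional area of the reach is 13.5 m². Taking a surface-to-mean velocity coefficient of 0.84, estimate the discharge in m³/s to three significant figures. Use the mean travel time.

20.9 m³/s

t̄ = (18.1 + 20.8 + 18.1) / 3 = 19 s
v_surface = L / t̄ = 35.1 / 19 = 1.847 m/s
v_mean = 0.84 × 1.847 = 1.552 m/s
Q = A × v_mean = 13.5 × 1.552 = 20.95 m³/s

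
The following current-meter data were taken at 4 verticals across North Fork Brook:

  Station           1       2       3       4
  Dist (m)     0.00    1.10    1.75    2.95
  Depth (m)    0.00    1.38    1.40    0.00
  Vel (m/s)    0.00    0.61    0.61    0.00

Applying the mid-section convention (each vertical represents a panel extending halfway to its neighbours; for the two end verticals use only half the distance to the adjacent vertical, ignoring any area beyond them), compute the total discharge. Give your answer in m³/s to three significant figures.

1.53 m³/s

w_2 = (1.75 − 0.00)/2 = 0.875 m; q_2 = 0.61 × 1.38 × 0.875 = 0.7366 m³/s
w_3 = (2.95 − 1.10)/2 = 0.925 m; q_3 = 0.61 × 1.40 × 0.925 = 0.7900 m³/s
Stations 1, 4 contribute zero (depth or velocity is 0).
Q = Σ qᵢ = 1.527 m³/s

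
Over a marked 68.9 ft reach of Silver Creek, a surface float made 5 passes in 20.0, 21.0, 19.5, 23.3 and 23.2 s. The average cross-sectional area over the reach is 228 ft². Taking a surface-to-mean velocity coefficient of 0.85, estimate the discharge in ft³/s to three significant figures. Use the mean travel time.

t̄ = (20.0 + 21.0 + 19.5 + 23.3 + 23.2) / 5 = 21.4 s
v_surface = L / t̄ = 68.9 / 21.4 = 3.220 ft/s
v_mean = 0.85 × 3.220 = 2.737 ft/s
Q = A × v_mean = 228 × 2.737 = 624.0 ft³/s

624 ft³/s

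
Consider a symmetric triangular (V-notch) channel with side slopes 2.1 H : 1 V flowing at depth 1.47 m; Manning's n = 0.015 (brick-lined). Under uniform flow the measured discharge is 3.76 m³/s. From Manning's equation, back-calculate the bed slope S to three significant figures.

0.000267

A = z·y² = 2.1×1.47² = 4.538 m²
P = 2y√(1+z²) = 2×1.47×√(1+2.1²) = 6.838 m
R = A/P = 4.538/6.838 = 0.6636 m
S = (Q·n / (1·A·R^(2/3)))² = (3.76×0.015 / (1×4.538×0.7608))² = 0.0002669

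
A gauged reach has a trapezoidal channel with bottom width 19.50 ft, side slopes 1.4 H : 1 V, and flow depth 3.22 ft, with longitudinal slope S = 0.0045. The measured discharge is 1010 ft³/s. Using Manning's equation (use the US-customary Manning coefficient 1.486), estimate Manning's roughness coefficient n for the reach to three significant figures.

0.0142

A = (b + z·y)·y = (19.50 + 1.4×3.22)×3.22 = 77.31 ft²
P = b + 2y√(1+z²) = 19.50 + 2×3.22×√(1+1.4²) = 30.58 ft
R = A/P = 77.31/30.58 = 2.528 ft
n = (1.486/Q)·A·R^(2/3)·S^(1/2) = (1.486/1010) × 77.31 × 1.856 × 0.06708 = 0.01416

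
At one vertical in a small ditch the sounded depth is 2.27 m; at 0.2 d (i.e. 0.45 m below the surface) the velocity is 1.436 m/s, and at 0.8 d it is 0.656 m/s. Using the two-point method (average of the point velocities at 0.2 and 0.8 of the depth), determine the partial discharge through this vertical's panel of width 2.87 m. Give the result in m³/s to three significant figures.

v̄ = (1.436 + 0.656) / 2 = 1.046 m/s
q = v̄ × d × w = 1.046 × 2.27 × 2.87 = 6.815 m³/s

6.81 m³/s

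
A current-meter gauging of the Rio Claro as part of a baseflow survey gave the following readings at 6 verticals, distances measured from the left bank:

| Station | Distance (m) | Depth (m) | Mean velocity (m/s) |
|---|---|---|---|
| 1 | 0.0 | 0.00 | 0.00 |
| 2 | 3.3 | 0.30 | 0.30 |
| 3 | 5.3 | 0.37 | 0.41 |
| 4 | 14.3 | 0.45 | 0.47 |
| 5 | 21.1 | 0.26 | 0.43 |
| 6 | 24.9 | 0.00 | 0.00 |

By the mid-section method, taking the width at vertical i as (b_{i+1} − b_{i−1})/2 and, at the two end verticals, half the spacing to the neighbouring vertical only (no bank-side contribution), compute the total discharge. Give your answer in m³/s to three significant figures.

w_2 = (5.3 − 0.0)/2 = 2.65 m; q_2 = 0.30 × 0.30 × 2.65 = 0.2385 m³/s
w_3 = (14.3 − 3.3)/2 = 5.5 m; q_3 = 0.41 × 0.37 × 5.5 = 0.8344 m³/s
w_4 = (21.1 − 5.3)/2 = 7.9 m; q_4 = 0.47 × 0.45 × 7.9 = 1.671 m³/s
w_5 = (24.9 − 14.3)/2 = 5.3 m; q_5 = 0.43 × 0.26 × 5.3 = 0.5925 m³/s
Stations 1, 6 contribute zero (depth or velocity is 0).
Q = Σ qᵢ = 3.336 m³/s

3.34 m³/s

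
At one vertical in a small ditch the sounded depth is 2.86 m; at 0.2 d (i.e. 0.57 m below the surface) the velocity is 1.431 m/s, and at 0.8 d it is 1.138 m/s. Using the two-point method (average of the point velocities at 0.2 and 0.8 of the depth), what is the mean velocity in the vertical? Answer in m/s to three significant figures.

1.28 m/s

v̄ = (1.431 + 1.138) / 2 = 1.285 m/s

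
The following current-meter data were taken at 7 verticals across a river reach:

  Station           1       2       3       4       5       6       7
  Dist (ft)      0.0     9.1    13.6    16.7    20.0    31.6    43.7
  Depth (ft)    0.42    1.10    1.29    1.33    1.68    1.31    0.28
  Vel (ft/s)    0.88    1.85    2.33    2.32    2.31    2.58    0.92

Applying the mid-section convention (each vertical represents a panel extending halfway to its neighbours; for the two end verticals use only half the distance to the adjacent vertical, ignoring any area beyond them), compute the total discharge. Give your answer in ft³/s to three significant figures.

w_1 = (9.1 − 0.0)/2 = 4.55 ft; q_1 = 0.88 × 0.42 × 4.55 = 1.682 ft³/s
w_2 = (13.6 − 0.0)/2 = 6.8 ft; q_2 = 1.85 × 1.10 × 6.8 = 13.84 ft³/s
w_3 = (16.7 − 9.1)/2 = 3.8 ft; q_3 = 2.33 × 1.29 × 3.8 = 11.42 ft³/s
w_4 = (20.0 − 13.6)/2 = 3.2 ft; q_4 = 2.32 × 1.33 × 3.2 = 9.874 ft³/s
w_5 = (31.6 − 16.7)/2 = 7.45 ft; q_5 = 2.31 × 1.68 × 7.45 = 28.91 ft³/s
w_6 = (43.7 − 20.0)/2 = 11.85 ft; q_6 = 2.58 × 1.31 × 11.85 = 40.05 ft³/s
w_7 = (43.7 − 31.6)/2 = 6.05 ft; q_7 = 0.92 × 0.28 × 6.05 = 1.558 ft³/s
Q = Σ qᵢ = 107.3 ft³/s

107 ft³/s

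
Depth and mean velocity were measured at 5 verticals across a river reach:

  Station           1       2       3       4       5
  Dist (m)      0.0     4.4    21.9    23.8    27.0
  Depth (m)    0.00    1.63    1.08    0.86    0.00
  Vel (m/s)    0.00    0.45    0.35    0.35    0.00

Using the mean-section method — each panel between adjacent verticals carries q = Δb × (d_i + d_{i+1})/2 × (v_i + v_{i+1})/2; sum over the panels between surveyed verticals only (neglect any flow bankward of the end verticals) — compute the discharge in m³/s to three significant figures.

Panel 1-2: Δb = 4.4 m, d̄ = (0.00+1.63)/2 = 0.815, v̄ = (0.00+0.45)/2 = 0.225 → q = 4.4×0.815×0.225 = 0.8069 m³/s
Panel 2-3: Δb = 17.5 m, d̄ = (1.63+1.08)/2 = 1.355, v̄ = (0.45+0.35)/2 = 0.4 → q = 17.5×1.355×0.4 = 9.485 m³/s
Panel 3-4: Δb = 1.9 m, d̄ = (1.08+0.86)/2 = 0.97, v̄ = (0.35+0.35)/2 = 0.35 → q = 1.9×0.97×0.35 = 0.6451 m³/s
Panel 4-5: Δb = 3.2 m, d̄ = (0.86+0.00)/2 = 0.43, v̄ = (0.35+0.00)/2 = 0.175 → q = 3.2×0.43×0.175 = 0.2408 m³/s
Q = Σ q = 11.18 m³/s

11.2 m³/s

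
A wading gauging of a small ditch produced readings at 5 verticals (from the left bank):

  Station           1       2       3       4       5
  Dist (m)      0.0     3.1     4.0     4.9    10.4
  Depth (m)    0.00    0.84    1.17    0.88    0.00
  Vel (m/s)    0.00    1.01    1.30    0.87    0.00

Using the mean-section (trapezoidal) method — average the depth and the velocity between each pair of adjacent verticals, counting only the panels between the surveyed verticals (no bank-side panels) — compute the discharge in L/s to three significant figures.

Panel 1-2: Δb = 3.1 m, d̄ = (0.00+0.84)/2 = 0.42, v̄ = (0.00+1.01)/2 = 0.505 → q = 3.1×0.42×0.505 = 0.6575 m³/s
Panel 2-3: Δb = 0.9 m, d̄ = (0.84+1.17)/2 = 1.005, v̄ = (1.01+1.30)/2 = 1.155 → q = 0.9×1.005×1.155 = 1.045 m³/s
Panel 3-4: Δb = 0.9 m, d̄ = (1.17+0.88)/2 = 1.025, v̄ = (1.30+0.87)/2 = 1.085 → q = 0.9×1.025×1.085 = 1.001 m³/s
Panel 4-5: Δb = 5.5 m, d̄ = (0.88+0.00)/2 = 0.44, v̄ = (0.87+0.00)/2 = 0.435 → q = 5.5×0.44×0.435 = 1.053 m³/s
Q = Σ q = 3.756 m³/s
= 3.756 × 1000 = 3756 L/s

3760 L/s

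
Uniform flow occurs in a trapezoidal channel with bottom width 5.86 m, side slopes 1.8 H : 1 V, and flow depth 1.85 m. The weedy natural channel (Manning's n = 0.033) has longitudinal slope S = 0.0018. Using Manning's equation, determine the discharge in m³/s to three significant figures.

A = (b + z·y)·y = (5.86 + 1.8×1.85)×1.85 = 17.00 m²
P = b + 2y√(1+z²) = 5.86 + 2×1.85×√(1+1.8²) = 13.48 m
R = A/P = 17.00/13.48 = 1.261 m
Q = (1/n)·A·R^(2/3)·S^(1/2) = (1/0.033) × 17.00 × 1.261^(2/3) × 0.0018^(1/2) = 25.52 m³/s

25.5 m³/s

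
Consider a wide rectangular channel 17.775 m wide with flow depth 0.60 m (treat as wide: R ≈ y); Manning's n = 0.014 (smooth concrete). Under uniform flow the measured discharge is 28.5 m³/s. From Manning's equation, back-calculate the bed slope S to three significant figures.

0.00277

A = b·y = 17.775 × 0.60 = 10.67 m²
Wide channel: R ≈ y = 0.60 m
S = (Q·n / (1·A·R^(2/3)))² = (28.5×0.014 / (1×10.67×0.7114))² = 0.002766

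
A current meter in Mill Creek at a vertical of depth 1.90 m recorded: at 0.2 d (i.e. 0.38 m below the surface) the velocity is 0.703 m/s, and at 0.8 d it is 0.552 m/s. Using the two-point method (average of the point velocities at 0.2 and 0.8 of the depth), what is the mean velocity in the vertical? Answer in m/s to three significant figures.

v̄ = (0.703 + 0.552) / 2 = 0.6275 m/s

0.628 m/s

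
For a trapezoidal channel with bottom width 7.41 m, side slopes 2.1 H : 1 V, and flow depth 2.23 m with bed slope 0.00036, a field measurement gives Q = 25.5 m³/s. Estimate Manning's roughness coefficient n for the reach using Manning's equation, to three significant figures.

A = (b + z·y)·y = (7.41 + 2.1×2.23)×2.23 = 26.97 m²
P = b + 2y√(1+z²) = 7.41 + 2×2.23×√(1+2.1²) = 17.78 m
R = A/P = 26.97/17.78 = 1.516 m
n = (1/Q)·A·R^(2/3)·S^(1/2) = (1/25.5) × 26.97 × 1.320 × 0.01897 = 0.02648

0.0265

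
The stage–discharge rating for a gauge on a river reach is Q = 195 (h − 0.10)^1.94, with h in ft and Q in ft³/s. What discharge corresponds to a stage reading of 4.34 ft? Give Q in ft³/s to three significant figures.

3210 ft³/s

Q = 195 × (4.34 − 0.10)^1.94 = 195 × 4.24^1.94 = 3215 ft³/s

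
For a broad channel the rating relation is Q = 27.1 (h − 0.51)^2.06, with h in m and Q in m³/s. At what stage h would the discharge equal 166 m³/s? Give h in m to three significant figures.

2.92 m

h − h₀ = (Q/C)^(1/b) = (166/27.1)^(1/2.06) = 2.410 m
h = 0.51 + 2.410 = 2.920 m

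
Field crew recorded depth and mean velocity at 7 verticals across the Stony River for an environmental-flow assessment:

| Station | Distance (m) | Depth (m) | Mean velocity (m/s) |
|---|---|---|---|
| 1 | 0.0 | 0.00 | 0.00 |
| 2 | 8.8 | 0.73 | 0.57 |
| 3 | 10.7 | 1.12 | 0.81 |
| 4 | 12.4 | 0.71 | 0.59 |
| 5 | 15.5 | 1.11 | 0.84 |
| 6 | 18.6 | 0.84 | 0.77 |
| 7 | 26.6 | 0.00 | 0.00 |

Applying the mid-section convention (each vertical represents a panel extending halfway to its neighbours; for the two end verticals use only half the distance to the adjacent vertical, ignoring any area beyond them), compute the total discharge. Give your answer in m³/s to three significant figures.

11.3 m³/s

w_2 = (10.7 − 0.0)/2 = 5.35 m; q_2 = 0.57 × 0.73 × 5.35 = 2.226 m³/s
w_3 = (12.4 − 8.8)/2 = 1.8 m; q_3 = 0.81 × 1.12 × 1.8 = 1.633 m³/s
w_4 = (15.5 − 10.7)/2 = 2.4 m; q_4 = 0.59 × 0.71 × 2.4 = 1.005 m³/s
w_5 = (18.6 − 12.4)/2 = 3.1 m; q_5 = 0.84 × 1.11 × 3.1 = 2.890 m³/s
w_6 = (26.6 − 15.5)/2 = 5.55 m; q_6 = 0.77 × 0.84 × 5.55 = 3.590 m³/s
Stations 1, 7 contribute zero (depth or velocity is 0).
Q = Σ qᵢ = 11.34 m³/s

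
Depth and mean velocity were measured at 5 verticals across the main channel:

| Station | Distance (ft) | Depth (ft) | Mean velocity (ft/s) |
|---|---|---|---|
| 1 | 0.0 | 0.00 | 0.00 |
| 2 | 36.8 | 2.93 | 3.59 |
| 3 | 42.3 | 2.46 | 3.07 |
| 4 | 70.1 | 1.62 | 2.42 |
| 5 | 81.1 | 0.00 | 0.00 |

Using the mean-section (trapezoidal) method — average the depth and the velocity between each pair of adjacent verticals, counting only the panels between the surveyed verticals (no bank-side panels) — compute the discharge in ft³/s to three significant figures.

313 ft³/s

Panel 1-2: Δb = 36.8 ft, d̄ = (0.00+2.93)/2 = 1.465, v̄ = (0.00+3.59)/2 = 1.795 → q = 36.8×1.465×1.795 = 96.77 ft³/s
Panel 2-3: Δb = 5.5 ft, d̄ = (2.93+2.46)/2 = 2.695, v̄ = (3.59+3.07)/2 = 3.33 → q = 5.5×2.695×3.33 = 49.36 ft³/s
Panel 3-4: Δb = 27.8 ft, d̄ = (2.46+1.62)/2 = 2.04, v̄ = (3.07+2.42)/2 = 2.745 → q = 27.8×2.04×2.745 = 155.7 ft³/s
Panel 4-5: Δb = 11 ft, d̄ = (1.62+0.00)/2 = 0.81, v̄ = (2.42+0.00)/2 = 1.21 → q = 11×0.81×1.21 = 10.78 ft³/s
Q = Σ q = 312.6 ft³/s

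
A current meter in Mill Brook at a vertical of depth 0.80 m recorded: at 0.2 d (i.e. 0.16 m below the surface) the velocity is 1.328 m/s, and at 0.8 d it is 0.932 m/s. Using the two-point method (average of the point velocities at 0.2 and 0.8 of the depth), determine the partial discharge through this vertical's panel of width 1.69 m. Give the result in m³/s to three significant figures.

v̄ = (1.328 + 0.932) / 2 = 1.130 m/s
q = v̄ × d × w = 1.130 × 0.80 × 1.69 = 1.528 m³/s

1.53 m³/s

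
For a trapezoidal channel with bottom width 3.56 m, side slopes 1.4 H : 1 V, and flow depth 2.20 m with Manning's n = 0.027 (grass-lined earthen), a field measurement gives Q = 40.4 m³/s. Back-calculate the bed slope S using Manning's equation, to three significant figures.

0.00388

A = (b + z·y)·y = (3.56 + 1.4×2.20)×2.20 = 14.61 m²
P = b + 2y√(1+z²) = 3.56 + 2×2.20×√(1+1.4²) = 11.13 m
R = A/P = 14.61/11.13 = 1.312 m
S = (Q·n / (1·A·R^(2/3)))² = (40.4×0.027 / (1×14.61×1.199))² = 0.003880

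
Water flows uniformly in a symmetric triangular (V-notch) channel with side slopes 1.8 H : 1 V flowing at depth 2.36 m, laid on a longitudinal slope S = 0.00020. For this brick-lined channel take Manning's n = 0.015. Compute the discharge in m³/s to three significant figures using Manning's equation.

9.65 m³/s

A = z·y² = 1.8×2.36² = 10.03 m²
P = 2y√(1+z²) = 2×2.36×√(1+1.8²) = 9.719 m
R = A/P = 10.03/9.719 = 1.032 m
Q = (1/n)·A·R^(2/3)·S^(1/2) = (1/0.015) × 10.03 × 1.032^(2/3) × 0.00020^(1/2) = 9.649 m³/s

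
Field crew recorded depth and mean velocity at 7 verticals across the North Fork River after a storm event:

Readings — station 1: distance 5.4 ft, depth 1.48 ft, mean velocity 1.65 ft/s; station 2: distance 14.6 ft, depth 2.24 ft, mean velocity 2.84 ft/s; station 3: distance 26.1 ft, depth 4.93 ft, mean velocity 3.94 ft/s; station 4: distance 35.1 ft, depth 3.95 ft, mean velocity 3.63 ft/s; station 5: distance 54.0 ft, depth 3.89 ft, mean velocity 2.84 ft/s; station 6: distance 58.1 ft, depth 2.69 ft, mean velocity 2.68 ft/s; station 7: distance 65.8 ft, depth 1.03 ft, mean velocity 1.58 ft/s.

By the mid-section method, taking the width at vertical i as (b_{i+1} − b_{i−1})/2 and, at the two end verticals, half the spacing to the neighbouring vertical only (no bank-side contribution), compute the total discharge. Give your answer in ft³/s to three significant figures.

w_1 = (14.6 − 5.4)/2 = 4.6 ft; q_1 = 1.65 × 1.48 × 4.6 = 11.23 ft³/s
w_2 = (26.1 − 5.4)/2 = 10.35 ft; q_2 = 2.84 × 2.24 × 10.35 = 65.84 ft³/s
w_3 = (35.1 − 14.6)/2 = 10.25 ft; q_3 = 3.94 × 4.93 × 10.25 = 199.1 ft³/s
w_4 = (54.0 − 26.1)/2 = 13.95 ft; q_4 = 3.63 × 3.95 × 13.95 = 200.0 ft³/s
w_5 = (58.1 − 35.1)/2 = 11.5 ft; q_5 = 2.84 × 3.89 × 11.5 = 127.0 ft³/s
w_6 = (65.8 − 54.0)/2 = 5.9 ft; q_6 = 2.68 × 2.69 × 5.9 = 42.53 ft³/s
w_7 = (65.8 − 58.1)/2 = 3.85 ft; q_7 = 1.58 × 1.03 × 3.85 = 6.265 ft³/s
Q = Σ qᵢ = 652.0 ft³/s

652 ft³/s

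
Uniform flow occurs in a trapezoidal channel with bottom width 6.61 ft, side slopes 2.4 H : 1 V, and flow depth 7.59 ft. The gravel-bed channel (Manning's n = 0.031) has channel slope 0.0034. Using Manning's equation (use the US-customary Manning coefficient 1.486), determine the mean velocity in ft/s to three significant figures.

7.15 ft/s

A = (b + z·y)·y = (6.61 + 2.4×7.59)×7.59 = 188.4 ft²
P = b + 2y√(1+z²) = 6.61 + 2×7.59×√(1+2.4²) = 46.08 ft
R = A/P = 188.4/46.08 = 4.089 ft
Q = (1.486/n)·A·R^(2/3)·S^(1/2) = (1.486/0.031) × 188.4 × 4.089^(2/3) × 0.0034^(1/2) = 1347 ft³/s
V = Q/A = 1347/188.4 = 7.148 ft/s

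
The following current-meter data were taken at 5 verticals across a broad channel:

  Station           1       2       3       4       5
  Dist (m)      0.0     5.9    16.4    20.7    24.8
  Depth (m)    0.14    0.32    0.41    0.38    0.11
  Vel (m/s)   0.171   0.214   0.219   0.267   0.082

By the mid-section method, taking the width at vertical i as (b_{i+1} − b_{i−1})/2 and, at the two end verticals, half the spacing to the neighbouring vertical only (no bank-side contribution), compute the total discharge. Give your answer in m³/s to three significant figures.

w_1 = (5.9 − 0.0)/2 = 2.95 m; q_1 = 0.171 × 0.14 × 2.95 = 0.07062 m³/s
w_2 = (16.4 − 0.0)/2 = 8.2 m; q_2 = 0.214 × 0.32 × 8.2 = 0.5615 m³/s
w_3 = (20.7 − 5.9)/2 = 7.4 m; q_3 = 0.219 × 0.41 × 7.4 = 0.6644 m³/s
w_4 = (24.8 − 16.4)/2 = 4.2 m; q_4 = 0.267 × 0.38 × 4.2 = 0.4261 m³/s
w_5 = (24.8 − 20.7)/2 = 2.05 m; q_5 = 0.082 × 0.11 × 2.05 = 0.01849 m³/s
Q = Σ qᵢ = 1.741 m³/s

1.74 m³/s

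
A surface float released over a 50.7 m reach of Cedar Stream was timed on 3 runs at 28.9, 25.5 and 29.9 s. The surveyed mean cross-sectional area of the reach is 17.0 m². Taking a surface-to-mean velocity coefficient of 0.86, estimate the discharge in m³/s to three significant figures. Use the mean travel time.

t̄ = (28.9 + 25.5 + 29.9) / 3 = 28.1 s
v_surface = L / t̄ = 50.7 / 28.1 = 1.804 m/s
v_mean = 0.86 × 1.804 = 1.552 m/s
Q = A × v_mean = 17.0 × 1.552 = 26.38 m³/s

26.4 m³/s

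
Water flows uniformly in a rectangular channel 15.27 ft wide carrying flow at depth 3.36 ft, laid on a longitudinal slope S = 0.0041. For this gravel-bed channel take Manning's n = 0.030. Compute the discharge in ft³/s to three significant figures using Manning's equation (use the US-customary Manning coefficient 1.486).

A = b·y = 15.27 × 3.36 = 51.31 ft²
P = b + 2y = 15.27 + 2×3.36 = 21.99 ft
R = A/P = 51.31/21.99 = 2.333 ft
Q = (1.486/n)·A·R^(2/3)·S^(1/2) = (1.486/0.030) × 51.31 × 2.333^(2/3) × 0.0041^(1/2) = 286.3 ft³/s

286 ft³/s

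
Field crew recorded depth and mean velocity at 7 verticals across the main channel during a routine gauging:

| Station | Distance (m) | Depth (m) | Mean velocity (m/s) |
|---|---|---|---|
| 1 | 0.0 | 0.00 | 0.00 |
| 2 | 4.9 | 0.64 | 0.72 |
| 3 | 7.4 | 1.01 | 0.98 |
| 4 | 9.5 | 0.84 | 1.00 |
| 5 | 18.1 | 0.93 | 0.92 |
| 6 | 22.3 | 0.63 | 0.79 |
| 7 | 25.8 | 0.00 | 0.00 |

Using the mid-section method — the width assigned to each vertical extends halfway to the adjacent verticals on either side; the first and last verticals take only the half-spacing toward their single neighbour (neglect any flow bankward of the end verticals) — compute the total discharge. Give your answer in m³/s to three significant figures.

15.9 m³/s

w_2 = (7.4 − 0.0)/2 = 3.7 m; q_2 = 0.72 × 0.64 × 3.7 = 1.705 m³/s
w_3 = (9.5 − 4.9)/2 = 2.3 m; q_3 = 0.98 × 1.01 × 2.3 = 2.277 m³/s
w_4 = (18.1 − 7.4)/2 = 5.35 m; q_4 = 1.00 × 0.84 × 5.35 = 4.494 m³/s
w_5 = (22.3 − 9.5)/2 = 6.4 m; q_5 = 0.92 × 0.93 × 6.4 = 5.476 m³/s
w_6 = (25.8 − 18.1)/2 = 3.85 m; q_6 = 0.79 × 0.63 × 3.85 = 1.916 m³/s
Stations 1, 7 contribute zero (depth or velocity is 0).
Q = Σ qᵢ = 15.87 m³/s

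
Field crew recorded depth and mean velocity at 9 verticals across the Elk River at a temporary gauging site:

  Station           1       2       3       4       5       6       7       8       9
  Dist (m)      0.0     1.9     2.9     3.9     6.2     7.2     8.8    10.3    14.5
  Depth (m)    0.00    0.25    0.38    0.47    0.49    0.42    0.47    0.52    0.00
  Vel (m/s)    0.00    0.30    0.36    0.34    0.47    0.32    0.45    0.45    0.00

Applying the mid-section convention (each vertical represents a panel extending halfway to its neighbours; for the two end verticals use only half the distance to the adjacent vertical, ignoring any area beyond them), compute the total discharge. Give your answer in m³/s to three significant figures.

w_2 = (2.9 − 0.0)/2 = 1.45 m; q_2 = 0.30 × 0.25 × 1.45 = 0.1088 m³/s
w_3 = (3.9 − 1.9)/2 = 1 m; q_3 = 0.36 × 0.38 × 1 = 0.1368 m³/s
w_4 = (6.2 − 2.9)/2 = 1.65 m; q_4 = 0.34 × 0.47 × 1.65 = 0.2637 m³/s
w_5 = (7.2 − 3.9)/2 = 1.65 m; q_5 = 0.47 × 0.49 × 1.65 = 0.3800 m³/s
w_6 = (8.8 − 6.2)/2 = 1.3 m; q_6 = 0.32 × 0.42 × 1.3 = 0.1747 m³/s
w_7 = (10.3 − 7.2)/2 = 1.55 m; q_7 = 0.45 × 0.47 × 1.55 = 0.3278 m³/s
w_8 = (14.5 − 8.8)/2 = 2.85 m; q_8 = 0.45 × 0.52 × 2.85 = 0.6669 m³/s
Stations 1, 9 contribute zero (depth or velocity is 0).
Q = Σ qᵢ = 2.059 m³/s

2.06 m³/s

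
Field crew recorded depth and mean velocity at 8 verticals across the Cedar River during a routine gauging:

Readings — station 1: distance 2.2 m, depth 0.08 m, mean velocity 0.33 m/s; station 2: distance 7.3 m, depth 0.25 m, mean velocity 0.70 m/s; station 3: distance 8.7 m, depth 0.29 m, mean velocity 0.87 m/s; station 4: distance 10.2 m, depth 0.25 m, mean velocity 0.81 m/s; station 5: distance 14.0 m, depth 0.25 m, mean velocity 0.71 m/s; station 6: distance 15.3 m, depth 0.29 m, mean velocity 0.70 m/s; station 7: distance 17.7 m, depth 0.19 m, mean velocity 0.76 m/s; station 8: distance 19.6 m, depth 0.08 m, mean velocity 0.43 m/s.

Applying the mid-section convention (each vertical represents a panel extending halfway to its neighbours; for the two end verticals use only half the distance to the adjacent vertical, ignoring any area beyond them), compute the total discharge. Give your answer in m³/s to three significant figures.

2.71 m³/s

w_1 = (7.3 − 2.2)/2 = 2.55 m; q_1 = 0.33 × 0.08 × 2.55 = 0.06732 m³/s
w_2 = (8.7 − 2.2)/2 = 3.25 m; q_2 = 0.70 × 0.25 × 3.25 = 0.5688 m³/s
w_3 = (10.2 − 7.3)/2 = 1.45 m; q_3 = 0.87 × 0.29 × 1.45 = 0.3658 m³/s
w_4 = (14.0 − 8.7)/2 = 2.65 m; q_4 = 0.81 × 0.25 × 2.65 = 0.5366 m³/s
w_5 = (15.3 − 10.2)/2 = 2.55 m; q_5 = 0.71 × 0.25 × 2.55 = 0.4526 m³/s
w_6 = (17.7 − 14.0)/2 = 1.85 m; q_6 = 0.70 × 0.29 × 1.85 = 0.3756 m³/s
w_7 = (19.6 − 15.3)/2 = 2.15 m; q_7 = 0.76 × 0.19 × 2.15 = 0.3105 m³/s
w_8 = (19.6 − 17.7)/2 = 0.95 m; q_8 = 0.43 × 0.08 × 0.95 = 0.03268 m³/s
Q = Σ qᵢ = 2.710 m³/s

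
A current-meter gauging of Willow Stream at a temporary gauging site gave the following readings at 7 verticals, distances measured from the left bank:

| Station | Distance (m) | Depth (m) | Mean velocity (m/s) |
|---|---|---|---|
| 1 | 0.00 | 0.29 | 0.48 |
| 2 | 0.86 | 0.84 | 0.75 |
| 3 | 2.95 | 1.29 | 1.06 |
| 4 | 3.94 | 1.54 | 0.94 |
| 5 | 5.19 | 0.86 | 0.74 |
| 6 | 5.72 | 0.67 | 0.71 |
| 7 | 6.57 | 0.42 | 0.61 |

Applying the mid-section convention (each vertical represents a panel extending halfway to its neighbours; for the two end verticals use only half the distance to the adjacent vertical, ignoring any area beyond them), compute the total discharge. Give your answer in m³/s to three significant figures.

w_1 = (0.86 − 0.00)/2 = 0.43 m; q_1 = 0.48 × 0.29 × 0.43 = 0.05986 m³/s
w_2 = (2.95 − 0.00)/2 = 1.475 m; q_2 = 0.75 × 0.84 × 1.475 = 0.9293 m³/s
w_3 = (3.94 − 0.86)/2 = 1.54 m; q_3 = 1.06 × 1.29 × 1.54 = 2.106 m³/s
w_4 = (5.19 − 2.95)/2 = 1.12 m; q_4 = 0.94 × 1.54 × 1.12 = 1.621 m³/s
w_5 = (5.72 − 3.94)/2 = 0.89 m; q_5 = 0.74 × 0.86 × 0.89 = 0.5664 m³/s
w_6 = (6.57 − 5.19)/2 = 0.69 m; q_6 = 0.71 × 0.67 × 0.69 = 0.3282 m³/s
w_7 = (6.57 − 5.72)/2 = 0.425 m; q_7 = 0.61 × 0.42 × 0.425 = 0.1089 m³/s
Q = Σ qᵢ = 5.720 m³/s

5.72 m³/s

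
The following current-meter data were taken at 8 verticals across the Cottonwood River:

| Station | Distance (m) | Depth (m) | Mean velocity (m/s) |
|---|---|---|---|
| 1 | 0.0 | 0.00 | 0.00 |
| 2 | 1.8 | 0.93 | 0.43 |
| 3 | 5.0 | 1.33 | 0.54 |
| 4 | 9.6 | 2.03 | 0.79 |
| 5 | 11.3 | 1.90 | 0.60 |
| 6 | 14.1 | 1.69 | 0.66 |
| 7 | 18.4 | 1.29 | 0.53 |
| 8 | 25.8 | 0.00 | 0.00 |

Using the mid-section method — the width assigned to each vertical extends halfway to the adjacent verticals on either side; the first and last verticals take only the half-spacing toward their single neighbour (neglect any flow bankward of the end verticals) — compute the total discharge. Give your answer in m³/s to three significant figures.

w_2 = (5.0 − 0.0)/2 = 2.5 m; q_2 = 0.43 × 0.93 × 2.5 = 0.9998 m³/s
w_3 = (9.6 − 1.8)/2 = 3.9 m; q_3 = 0.54 × 1.33 × 3.9 = 2.801 m³/s
w_4 = (11.3 − 5.0)/2 = 3.15 m; q_4 = 0.79 × 2.03 × 3.15 = 5.052 m³/s
w_5 = (14.1 − 9.6)/2 = 2.25 m; q_5 = 0.60 × 1.90 × 2.25 = 2.565 m³/s
w_6 = (18.4 − 11.3)/2 = 3.55 m; q_6 = 0.66 × 1.69 × 3.55 = 3.960 m³/s
w_7 = (25.8 − 14.1)/2 = 5.85 m; q_7 = 0.53 × 1.29 × 5.85 = 4.000 m³/s
Stations 1, 8 contribute zero (depth or velocity is 0).
Q = Σ qᵢ = 19.38 m³/s

19.4 m³/s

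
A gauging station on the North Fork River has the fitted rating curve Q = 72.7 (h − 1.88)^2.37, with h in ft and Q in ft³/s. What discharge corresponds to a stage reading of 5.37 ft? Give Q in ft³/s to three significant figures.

Q = 72.7 × (5.37 − 1.88)^2.37 = 72.7 × 3.49^2.37 = 1406 ft³/s

1410 ft³/s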